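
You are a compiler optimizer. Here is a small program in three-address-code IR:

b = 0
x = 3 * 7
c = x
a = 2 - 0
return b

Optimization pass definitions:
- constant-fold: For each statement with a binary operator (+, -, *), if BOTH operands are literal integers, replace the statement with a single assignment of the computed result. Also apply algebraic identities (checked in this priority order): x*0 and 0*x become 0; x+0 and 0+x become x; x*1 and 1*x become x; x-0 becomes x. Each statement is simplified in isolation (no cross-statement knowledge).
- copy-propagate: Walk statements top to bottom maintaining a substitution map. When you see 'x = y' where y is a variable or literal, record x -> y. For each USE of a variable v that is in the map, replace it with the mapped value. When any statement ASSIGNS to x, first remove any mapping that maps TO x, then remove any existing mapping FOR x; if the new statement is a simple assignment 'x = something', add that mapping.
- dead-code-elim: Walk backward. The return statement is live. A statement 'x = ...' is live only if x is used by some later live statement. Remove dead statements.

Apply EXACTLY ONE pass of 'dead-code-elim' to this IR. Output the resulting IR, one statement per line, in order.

Applying dead-code-elim statement-by-statement:
  [5] return b  -> KEEP (return); live=['b']
  [4] a = 2 - 0  -> DEAD (a not live)
  [3] c = x  -> DEAD (c not live)
  [2] x = 3 * 7  -> DEAD (x not live)
  [1] b = 0  -> KEEP; live=[]
Result (2 stmts):
  b = 0
  return b

Answer: b = 0
return b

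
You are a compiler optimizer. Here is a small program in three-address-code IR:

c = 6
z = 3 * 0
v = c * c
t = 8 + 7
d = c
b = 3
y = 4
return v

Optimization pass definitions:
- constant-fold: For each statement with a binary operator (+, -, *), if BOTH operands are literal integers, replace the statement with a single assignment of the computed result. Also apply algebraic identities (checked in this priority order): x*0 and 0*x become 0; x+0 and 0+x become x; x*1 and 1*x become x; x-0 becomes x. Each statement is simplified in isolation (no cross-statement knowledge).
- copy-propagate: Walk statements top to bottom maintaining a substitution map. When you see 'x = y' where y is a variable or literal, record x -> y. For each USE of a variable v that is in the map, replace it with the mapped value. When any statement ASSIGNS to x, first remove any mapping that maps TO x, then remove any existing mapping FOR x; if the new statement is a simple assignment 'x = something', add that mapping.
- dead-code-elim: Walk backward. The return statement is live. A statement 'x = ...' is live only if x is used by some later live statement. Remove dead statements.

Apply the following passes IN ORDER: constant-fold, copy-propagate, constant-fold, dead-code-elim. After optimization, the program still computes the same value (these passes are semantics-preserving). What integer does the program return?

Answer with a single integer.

Answer: 36

Derivation:
Initial IR:
  c = 6
  z = 3 * 0
  v = c * c
  t = 8 + 7
  d = c
  b = 3
  y = 4
  return v
After constant-fold (8 stmts):
  c = 6
  z = 0
  v = c * c
  t = 15
  d = c
  b = 3
  y = 4
  return v
After copy-propagate (8 stmts):
  c = 6
  z = 0
  v = 6 * 6
  t = 15
  d = 6
  b = 3
  y = 4
  return v
After constant-fold (8 stmts):
  c = 6
  z = 0
  v = 36
  t = 15
  d = 6
  b = 3
  y = 4
  return v
After dead-code-elim (2 stmts):
  v = 36
  return v
Evaluate:
  c = 6  =>  c = 6
  z = 3 * 0  =>  z = 0
  v = c * c  =>  v = 36
  t = 8 + 7  =>  t = 15
  d = c  =>  d = 6
  b = 3  =>  b = 3
  y = 4  =>  y = 4
  return v = 36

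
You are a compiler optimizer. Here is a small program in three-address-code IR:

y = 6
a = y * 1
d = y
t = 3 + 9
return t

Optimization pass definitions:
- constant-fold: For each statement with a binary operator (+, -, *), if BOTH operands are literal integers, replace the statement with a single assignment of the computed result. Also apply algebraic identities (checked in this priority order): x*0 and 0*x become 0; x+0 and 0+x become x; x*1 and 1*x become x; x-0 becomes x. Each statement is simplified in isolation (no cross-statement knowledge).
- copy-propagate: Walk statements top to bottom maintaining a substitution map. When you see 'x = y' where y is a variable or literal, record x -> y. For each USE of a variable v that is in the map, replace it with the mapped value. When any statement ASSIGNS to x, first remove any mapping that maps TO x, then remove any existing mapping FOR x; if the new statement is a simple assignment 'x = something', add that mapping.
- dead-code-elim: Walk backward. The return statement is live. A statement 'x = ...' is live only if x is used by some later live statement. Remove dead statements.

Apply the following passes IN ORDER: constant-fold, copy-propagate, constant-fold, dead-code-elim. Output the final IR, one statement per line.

Answer: return 12

Derivation:
Initial IR:
  y = 6
  a = y * 1
  d = y
  t = 3 + 9
  return t
After constant-fold (5 stmts):
  y = 6
  a = y
  d = y
  t = 12
  return t
After copy-propagate (5 stmts):
  y = 6
  a = 6
  d = 6
  t = 12
  return 12
After constant-fold (5 stmts):
  y = 6
  a = 6
  d = 6
  t = 12
  return 12
After dead-code-elim (1 stmts):
  return 12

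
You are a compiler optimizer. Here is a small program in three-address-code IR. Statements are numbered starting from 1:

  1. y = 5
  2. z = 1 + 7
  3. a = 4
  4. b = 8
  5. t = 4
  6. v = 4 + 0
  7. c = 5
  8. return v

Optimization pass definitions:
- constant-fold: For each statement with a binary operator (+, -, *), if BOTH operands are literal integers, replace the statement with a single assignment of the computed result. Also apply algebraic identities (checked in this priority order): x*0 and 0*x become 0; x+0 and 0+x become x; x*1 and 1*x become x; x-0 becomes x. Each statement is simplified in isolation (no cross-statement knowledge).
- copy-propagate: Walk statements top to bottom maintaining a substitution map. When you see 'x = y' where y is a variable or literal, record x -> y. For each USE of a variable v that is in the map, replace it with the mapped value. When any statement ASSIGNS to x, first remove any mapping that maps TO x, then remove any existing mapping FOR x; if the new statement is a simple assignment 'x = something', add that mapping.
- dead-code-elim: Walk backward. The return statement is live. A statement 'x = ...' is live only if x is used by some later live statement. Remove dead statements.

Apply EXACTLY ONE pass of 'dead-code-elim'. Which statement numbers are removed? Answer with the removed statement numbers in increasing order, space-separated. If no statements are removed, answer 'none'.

Answer: 1 2 3 4 5 7

Derivation:
Backward liveness scan:
Stmt 1 'y = 5': DEAD (y not in live set [])
Stmt 2 'z = 1 + 7': DEAD (z not in live set [])
Stmt 3 'a = 4': DEAD (a not in live set [])
Stmt 4 'b = 8': DEAD (b not in live set [])
Stmt 5 't = 4': DEAD (t not in live set [])
Stmt 6 'v = 4 + 0': KEEP (v is live); live-in = []
Stmt 7 'c = 5': DEAD (c not in live set ['v'])
Stmt 8 'return v': KEEP (return); live-in = ['v']
Removed statement numbers: [1, 2, 3, 4, 5, 7]
Surviving IR:
  v = 4 + 0
  return v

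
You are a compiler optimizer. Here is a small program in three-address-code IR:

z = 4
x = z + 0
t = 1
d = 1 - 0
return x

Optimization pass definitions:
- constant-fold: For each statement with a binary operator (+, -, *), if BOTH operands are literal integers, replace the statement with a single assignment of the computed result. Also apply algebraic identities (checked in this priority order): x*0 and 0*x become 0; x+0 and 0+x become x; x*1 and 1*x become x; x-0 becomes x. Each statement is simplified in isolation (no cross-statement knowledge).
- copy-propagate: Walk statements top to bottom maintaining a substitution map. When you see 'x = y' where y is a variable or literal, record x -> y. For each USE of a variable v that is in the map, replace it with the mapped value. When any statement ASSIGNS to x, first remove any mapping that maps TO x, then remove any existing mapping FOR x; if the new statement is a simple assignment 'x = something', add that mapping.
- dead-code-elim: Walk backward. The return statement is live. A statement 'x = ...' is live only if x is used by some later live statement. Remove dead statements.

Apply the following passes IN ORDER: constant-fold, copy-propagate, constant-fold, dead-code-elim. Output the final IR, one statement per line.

Initial IR:
  z = 4
  x = z + 0
  t = 1
  d = 1 - 0
  return x
After constant-fold (5 stmts):
  z = 4
  x = z
  t = 1
  d = 1
  return x
After copy-propagate (5 stmts):
  z = 4
  x = 4
  t = 1
  d = 1
  return 4
After constant-fold (5 stmts):
  z = 4
  x = 4
  t = 1
  d = 1
  return 4
After dead-code-elim (1 stmts):
  return 4

Answer: return 4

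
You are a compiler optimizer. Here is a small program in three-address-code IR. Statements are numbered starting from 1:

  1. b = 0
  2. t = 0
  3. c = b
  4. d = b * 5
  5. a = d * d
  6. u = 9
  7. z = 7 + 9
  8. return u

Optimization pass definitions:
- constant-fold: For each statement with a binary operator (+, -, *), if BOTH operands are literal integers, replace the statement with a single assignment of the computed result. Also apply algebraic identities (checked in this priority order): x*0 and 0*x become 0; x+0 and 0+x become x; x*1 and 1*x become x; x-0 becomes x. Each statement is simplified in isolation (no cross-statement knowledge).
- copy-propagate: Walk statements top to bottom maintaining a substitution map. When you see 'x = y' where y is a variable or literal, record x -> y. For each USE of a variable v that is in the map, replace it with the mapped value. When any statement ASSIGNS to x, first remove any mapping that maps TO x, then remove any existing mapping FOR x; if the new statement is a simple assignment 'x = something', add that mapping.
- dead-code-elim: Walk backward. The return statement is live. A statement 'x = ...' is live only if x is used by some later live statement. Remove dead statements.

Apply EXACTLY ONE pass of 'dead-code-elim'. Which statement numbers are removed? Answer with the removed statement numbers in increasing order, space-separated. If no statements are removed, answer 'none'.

Backward liveness scan:
Stmt 1 'b = 0': DEAD (b not in live set [])
Stmt 2 't = 0': DEAD (t not in live set [])
Stmt 3 'c = b': DEAD (c not in live set [])
Stmt 4 'd = b * 5': DEAD (d not in live set [])
Stmt 5 'a = d * d': DEAD (a not in live set [])
Stmt 6 'u = 9': KEEP (u is live); live-in = []
Stmt 7 'z = 7 + 9': DEAD (z not in live set ['u'])
Stmt 8 'return u': KEEP (return); live-in = ['u']
Removed statement numbers: [1, 2, 3, 4, 5, 7]
Surviving IR:
  u = 9
  return u

Answer: 1 2 3 4 5 7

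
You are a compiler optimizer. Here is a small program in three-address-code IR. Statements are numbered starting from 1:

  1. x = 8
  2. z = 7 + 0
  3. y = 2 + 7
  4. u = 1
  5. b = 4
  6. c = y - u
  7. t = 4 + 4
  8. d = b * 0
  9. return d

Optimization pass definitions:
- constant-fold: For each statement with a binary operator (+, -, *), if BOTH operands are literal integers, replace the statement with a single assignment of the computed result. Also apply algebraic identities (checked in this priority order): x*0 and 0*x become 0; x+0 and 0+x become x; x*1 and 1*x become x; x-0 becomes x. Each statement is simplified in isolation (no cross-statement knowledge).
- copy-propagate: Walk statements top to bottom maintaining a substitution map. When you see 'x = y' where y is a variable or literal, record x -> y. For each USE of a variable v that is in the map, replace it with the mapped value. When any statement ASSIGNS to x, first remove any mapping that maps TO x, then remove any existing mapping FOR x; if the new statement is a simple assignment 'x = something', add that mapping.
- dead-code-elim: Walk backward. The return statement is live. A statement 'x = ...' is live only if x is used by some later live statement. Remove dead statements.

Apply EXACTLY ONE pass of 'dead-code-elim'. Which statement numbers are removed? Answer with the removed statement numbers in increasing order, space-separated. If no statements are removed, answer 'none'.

Answer: 1 2 3 4 6 7

Derivation:
Backward liveness scan:
Stmt 1 'x = 8': DEAD (x not in live set [])
Stmt 2 'z = 7 + 0': DEAD (z not in live set [])
Stmt 3 'y = 2 + 7': DEAD (y not in live set [])
Stmt 4 'u = 1': DEAD (u not in live set [])
Stmt 5 'b = 4': KEEP (b is live); live-in = []
Stmt 6 'c = y - u': DEAD (c not in live set ['b'])
Stmt 7 't = 4 + 4': DEAD (t not in live set ['b'])
Stmt 8 'd = b * 0': KEEP (d is live); live-in = ['b']
Stmt 9 'return d': KEEP (return); live-in = ['d']
Removed statement numbers: [1, 2, 3, 4, 6, 7]
Surviving IR:
  b = 4
  d = b * 0
  return d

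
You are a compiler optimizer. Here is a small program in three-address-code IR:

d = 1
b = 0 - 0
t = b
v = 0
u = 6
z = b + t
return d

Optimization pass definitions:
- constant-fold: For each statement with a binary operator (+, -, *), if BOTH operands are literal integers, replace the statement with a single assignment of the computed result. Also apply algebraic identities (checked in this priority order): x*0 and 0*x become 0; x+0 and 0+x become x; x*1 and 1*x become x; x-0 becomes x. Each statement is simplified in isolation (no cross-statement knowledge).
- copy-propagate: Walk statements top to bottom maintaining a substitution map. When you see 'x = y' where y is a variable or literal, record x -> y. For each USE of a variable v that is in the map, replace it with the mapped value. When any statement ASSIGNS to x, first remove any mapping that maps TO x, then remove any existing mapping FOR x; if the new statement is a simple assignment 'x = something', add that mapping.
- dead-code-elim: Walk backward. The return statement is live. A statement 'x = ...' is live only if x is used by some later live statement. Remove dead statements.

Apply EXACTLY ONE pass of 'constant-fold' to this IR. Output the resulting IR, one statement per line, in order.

Answer: d = 1
b = 0
t = b
v = 0
u = 6
z = b + t
return d

Derivation:
Applying constant-fold statement-by-statement:
  [1] d = 1  (unchanged)
  [2] b = 0 - 0  -> b = 0
  [3] t = b  (unchanged)
  [4] v = 0  (unchanged)
  [5] u = 6  (unchanged)
  [6] z = b + t  (unchanged)
  [7] return d  (unchanged)
Result (7 stmts):
  d = 1
  b = 0
  t = b
  v = 0
  u = 6
  z = b + t
  return d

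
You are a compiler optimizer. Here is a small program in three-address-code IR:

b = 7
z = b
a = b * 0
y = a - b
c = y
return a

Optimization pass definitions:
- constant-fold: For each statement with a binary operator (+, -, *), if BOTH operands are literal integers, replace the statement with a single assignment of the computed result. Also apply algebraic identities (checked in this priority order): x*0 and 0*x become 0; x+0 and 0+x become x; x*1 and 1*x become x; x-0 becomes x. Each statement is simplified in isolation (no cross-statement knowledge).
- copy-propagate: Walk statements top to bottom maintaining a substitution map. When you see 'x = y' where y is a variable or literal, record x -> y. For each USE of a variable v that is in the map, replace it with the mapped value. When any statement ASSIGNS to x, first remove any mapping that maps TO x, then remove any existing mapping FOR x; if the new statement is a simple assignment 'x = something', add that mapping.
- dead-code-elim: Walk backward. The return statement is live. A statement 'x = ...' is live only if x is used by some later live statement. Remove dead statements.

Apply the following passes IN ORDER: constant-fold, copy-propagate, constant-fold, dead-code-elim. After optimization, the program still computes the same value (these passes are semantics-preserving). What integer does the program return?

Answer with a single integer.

Answer: 0

Derivation:
Initial IR:
  b = 7
  z = b
  a = b * 0
  y = a - b
  c = y
  return a
After constant-fold (6 stmts):
  b = 7
  z = b
  a = 0
  y = a - b
  c = y
  return a
After copy-propagate (6 stmts):
  b = 7
  z = 7
  a = 0
  y = 0 - 7
  c = y
  return 0
After constant-fold (6 stmts):
  b = 7
  z = 7
  a = 0
  y = -7
  c = y
  return 0
After dead-code-elim (1 stmts):
  return 0
Evaluate:
  b = 7  =>  b = 7
  z = b  =>  z = 7
  a = b * 0  =>  a = 0
  y = a - b  =>  y = -7
  c = y  =>  c = -7
  return a = 0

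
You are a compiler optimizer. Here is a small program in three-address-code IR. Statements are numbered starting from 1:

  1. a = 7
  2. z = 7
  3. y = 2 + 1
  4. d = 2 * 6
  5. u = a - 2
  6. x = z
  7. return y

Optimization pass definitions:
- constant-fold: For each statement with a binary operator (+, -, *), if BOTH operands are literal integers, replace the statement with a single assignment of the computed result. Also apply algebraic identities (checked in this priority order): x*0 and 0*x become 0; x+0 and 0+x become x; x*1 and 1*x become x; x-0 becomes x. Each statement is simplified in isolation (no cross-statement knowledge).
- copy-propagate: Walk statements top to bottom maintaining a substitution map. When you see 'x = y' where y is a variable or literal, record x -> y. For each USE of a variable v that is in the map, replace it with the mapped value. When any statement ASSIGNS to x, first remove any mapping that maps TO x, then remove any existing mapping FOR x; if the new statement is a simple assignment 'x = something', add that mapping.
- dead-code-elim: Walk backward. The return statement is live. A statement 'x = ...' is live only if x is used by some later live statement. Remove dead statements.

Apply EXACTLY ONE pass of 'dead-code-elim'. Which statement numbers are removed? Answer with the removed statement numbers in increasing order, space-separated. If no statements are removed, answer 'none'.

Answer: 1 2 4 5 6

Derivation:
Backward liveness scan:
Stmt 1 'a = 7': DEAD (a not in live set [])
Stmt 2 'z = 7': DEAD (z not in live set [])
Stmt 3 'y = 2 + 1': KEEP (y is live); live-in = []
Stmt 4 'd = 2 * 6': DEAD (d not in live set ['y'])
Stmt 5 'u = a - 2': DEAD (u not in live set ['y'])
Stmt 6 'x = z': DEAD (x not in live set ['y'])
Stmt 7 'return y': KEEP (return); live-in = ['y']
Removed statement numbers: [1, 2, 4, 5, 6]
Surviving IR:
  y = 2 + 1
  return y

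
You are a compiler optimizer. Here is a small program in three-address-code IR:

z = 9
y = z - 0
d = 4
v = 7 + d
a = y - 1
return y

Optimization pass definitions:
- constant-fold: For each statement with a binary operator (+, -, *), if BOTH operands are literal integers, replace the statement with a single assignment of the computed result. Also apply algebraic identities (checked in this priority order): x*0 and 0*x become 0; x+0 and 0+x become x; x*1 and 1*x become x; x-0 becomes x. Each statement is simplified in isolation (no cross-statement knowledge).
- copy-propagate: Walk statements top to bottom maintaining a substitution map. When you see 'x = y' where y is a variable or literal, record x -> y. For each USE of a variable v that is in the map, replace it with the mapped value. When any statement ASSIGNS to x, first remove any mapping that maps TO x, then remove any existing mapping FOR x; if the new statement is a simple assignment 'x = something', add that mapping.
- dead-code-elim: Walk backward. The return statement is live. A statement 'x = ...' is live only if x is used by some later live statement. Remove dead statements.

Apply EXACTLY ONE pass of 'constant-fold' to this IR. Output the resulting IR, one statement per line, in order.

Answer: z = 9
y = z
d = 4
v = 7 + d
a = y - 1
return y

Derivation:
Applying constant-fold statement-by-statement:
  [1] z = 9  (unchanged)
  [2] y = z - 0  -> y = z
  [3] d = 4  (unchanged)
  [4] v = 7 + d  (unchanged)
  [5] a = y - 1  (unchanged)
  [6] return y  (unchanged)
Result (6 stmts):
  z = 9
  y = z
  d = 4
  v = 7 + d
  a = y - 1
  return y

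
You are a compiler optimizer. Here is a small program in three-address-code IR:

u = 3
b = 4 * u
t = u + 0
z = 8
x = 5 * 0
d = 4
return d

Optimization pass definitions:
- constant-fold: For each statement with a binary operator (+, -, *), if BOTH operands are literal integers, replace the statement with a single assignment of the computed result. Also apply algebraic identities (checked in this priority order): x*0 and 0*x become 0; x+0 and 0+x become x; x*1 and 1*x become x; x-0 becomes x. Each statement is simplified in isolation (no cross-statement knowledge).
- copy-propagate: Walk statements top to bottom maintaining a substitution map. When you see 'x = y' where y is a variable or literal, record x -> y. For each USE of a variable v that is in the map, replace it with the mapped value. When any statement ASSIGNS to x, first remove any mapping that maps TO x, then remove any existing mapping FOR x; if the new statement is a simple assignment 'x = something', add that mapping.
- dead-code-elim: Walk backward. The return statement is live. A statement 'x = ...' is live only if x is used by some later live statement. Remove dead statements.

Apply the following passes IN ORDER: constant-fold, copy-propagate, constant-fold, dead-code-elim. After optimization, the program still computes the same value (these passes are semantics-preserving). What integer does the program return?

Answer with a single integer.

Initial IR:
  u = 3
  b = 4 * u
  t = u + 0
  z = 8
  x = 5 * 0
  d = 4
  return d
After constant-fold (7 stmts):
  u = 3
  b = 4 * u
  t = u
  z = 8
  x = 0
  d = 4
  return d
After copy-propagate (7 stmts):
  u = 3
  b = 4 * 3
  t = 3
  z = 8
  x = 0
  d = 4
  return 4
After constant-fold (7 stmts):
  u = 3
  b = 12
  t = 3
  z = 8
  x = 0
  d = 4
  return 4
After dead-code-elim (1 stmts):
  return 4
Evaluate:
  u = 3  =>  u = 3
  b = 4 * u  =>  b = 12
  t = u + 0  =>  t = 3
  z = 8  =>  z = 8
  x = 5 * 0  =>  x = 0
  d = 4  =>  d = 4
  return d = 4

Answer: 4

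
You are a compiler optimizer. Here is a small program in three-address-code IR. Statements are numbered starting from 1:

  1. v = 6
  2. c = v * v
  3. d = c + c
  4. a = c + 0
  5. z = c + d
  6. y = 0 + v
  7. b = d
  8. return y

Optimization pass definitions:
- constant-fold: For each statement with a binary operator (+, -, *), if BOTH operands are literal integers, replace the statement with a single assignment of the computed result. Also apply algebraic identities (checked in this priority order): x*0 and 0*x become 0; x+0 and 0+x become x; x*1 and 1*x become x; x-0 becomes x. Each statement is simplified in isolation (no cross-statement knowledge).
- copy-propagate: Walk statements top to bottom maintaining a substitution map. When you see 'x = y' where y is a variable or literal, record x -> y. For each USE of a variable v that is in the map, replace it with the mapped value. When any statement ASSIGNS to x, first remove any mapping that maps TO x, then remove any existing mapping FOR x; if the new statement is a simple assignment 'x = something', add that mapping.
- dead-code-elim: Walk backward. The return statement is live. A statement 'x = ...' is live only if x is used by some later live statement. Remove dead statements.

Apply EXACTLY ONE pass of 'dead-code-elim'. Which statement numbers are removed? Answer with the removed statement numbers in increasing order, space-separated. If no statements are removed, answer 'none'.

Answer: 2 3 4 5 7

Derivation:
Backward liveness scan:
Stmt 1 'v = 6': KEEP (v is live); live-in = []
Stmt 2 'c = v * v': DEAD (c not in live set ['v'])
Stmt 3 'd = c + c': DEAD (d not in live set ['v'])
Stmt 4 'a = c + 0': DEAD (a not in live set ['v'])
Stmt 5 'z = c + d': DEAD (z not in live set ['v'])
Stmt 6 'y = 0 + v': KEEP (y is live); live-in = ['v']
Stmt 7 'b = d': DEAD (b not in live set ['y'])
Stmt 8 'return y': KEEP (return); live-in = ['y']
Removed statement numbers: [2, 3, 4, 5, 7]
Surviving IR:
  v = 6
  y = 0 + v
  return y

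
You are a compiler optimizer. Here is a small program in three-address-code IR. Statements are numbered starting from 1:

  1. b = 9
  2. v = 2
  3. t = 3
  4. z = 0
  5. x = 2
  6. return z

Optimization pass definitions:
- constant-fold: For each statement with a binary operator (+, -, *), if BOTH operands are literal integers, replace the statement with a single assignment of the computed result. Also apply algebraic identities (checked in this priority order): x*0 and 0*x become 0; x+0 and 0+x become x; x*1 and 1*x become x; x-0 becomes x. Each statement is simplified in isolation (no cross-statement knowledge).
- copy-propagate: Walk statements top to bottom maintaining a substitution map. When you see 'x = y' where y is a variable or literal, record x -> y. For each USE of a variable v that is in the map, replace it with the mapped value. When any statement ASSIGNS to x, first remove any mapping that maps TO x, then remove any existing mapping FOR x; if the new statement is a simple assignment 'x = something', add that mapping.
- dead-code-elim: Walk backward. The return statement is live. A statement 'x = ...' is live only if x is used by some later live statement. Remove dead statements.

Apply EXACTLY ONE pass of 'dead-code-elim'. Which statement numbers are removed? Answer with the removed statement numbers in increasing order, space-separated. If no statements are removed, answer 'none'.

Answer: 1 2 3 5

Derivation:
Backward liveness scan:
Stmt 1 'b = 9': DEAD (b not in live set [])
Stmt 2 'v = 2': DEAD (v not in live set [])
Stmt 3 't = 3': DEAD (t not in live set [])
Stmt 4 'z = 0': KEEP (z is live); live-in = []
Stmt 5 'x = 2': DEAD (x not in live set ['z'])
Stmt 6 'return z': KEEP (return); live-in = ['z']
Removed statement numbers: [1, 2, 3, 5]
Surviving IR:
  z = 0
  return z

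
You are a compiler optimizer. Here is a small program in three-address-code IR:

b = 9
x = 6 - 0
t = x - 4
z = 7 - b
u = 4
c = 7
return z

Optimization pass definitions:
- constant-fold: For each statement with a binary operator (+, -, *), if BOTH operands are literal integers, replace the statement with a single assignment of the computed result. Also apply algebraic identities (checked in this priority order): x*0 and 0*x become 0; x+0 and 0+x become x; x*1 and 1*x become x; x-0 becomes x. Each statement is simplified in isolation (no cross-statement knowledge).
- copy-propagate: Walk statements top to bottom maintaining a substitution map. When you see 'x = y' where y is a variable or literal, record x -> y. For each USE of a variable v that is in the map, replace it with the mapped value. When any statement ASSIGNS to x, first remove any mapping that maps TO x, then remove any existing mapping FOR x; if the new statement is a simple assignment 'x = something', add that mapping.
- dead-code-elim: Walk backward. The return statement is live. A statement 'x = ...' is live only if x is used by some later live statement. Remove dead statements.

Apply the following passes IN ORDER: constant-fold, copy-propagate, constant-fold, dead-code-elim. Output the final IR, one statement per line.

Initial IR:
  b = 9
  x = 6 - 0
  t = x - 4
  z = 7 - b
  u = 4
  c = 7
  return z
After constant-fold (7 stmts):
  b = 9
  x = 6
  t = x - 4
  z = 7 - b
  u = 4
  c = 7
  return z
After copy-propagate (7 stmts):
  b = 9
  x = 6
  t = 6 - 4
  z = 7 - 9
  u = 4
  c = 7
  return z
After constant-fold (7 stmts):
  b = 9
  x = 6
  t = 2
  z = -2
  u = 4
  c = 7
  return z
After dead-code-elim (2 stmts):
  z = -2
  return z

Answer: z = -2
return z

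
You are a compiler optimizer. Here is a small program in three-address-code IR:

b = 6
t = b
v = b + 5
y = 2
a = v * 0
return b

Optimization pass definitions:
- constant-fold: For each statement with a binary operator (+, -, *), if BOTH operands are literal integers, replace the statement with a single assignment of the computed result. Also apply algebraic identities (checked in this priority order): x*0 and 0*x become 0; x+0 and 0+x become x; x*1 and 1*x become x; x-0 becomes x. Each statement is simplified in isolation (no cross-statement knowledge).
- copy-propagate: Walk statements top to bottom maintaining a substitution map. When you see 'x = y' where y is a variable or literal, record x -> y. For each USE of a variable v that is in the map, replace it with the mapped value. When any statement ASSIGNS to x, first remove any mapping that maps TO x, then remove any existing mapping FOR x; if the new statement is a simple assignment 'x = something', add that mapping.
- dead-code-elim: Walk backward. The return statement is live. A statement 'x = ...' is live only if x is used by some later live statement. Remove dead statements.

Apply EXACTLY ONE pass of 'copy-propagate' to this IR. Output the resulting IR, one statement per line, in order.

Applying copy-propagate statement-by-statement:
  [1] b = 6  (unchanged)
  [2] t = b  -> t = 6
  [3] v = b + 5  -> v = 6 + 5
  [4] y = 2  (unchanged)
  [5] a = v * 0  (unchanged)
  [6] return b  -> return 6
Result (6 stmts):
  b = 6
  t = 6
  v = 6 + 5
  y = 2
  a = v * 0
  return 6

Answer: b = 6
t = 6
v = 6 + 5
y = 2
a = v * 0
return 6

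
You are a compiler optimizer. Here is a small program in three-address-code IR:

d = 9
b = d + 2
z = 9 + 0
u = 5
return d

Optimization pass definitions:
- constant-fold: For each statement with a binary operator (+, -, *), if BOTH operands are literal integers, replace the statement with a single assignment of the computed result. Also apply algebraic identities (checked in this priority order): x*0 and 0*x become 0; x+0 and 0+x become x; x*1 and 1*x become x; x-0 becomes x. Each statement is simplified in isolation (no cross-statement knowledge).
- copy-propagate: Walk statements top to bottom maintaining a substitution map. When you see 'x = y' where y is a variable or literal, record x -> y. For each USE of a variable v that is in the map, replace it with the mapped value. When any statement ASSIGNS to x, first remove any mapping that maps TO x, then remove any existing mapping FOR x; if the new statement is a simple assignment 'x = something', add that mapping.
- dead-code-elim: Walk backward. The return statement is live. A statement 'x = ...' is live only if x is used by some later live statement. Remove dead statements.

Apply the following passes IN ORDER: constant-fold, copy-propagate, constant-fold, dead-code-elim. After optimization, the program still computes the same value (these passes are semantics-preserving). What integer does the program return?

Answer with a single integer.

Answer: 9

Derivation:
Initial IR:
  d = 9
  b = d + 2
  z = 9 + 0
  u = 5
  return d
After constant-fold (5 stmts):
  d = 9
  b = d + 2
  z = 9
  u = 5
  return d
After copy-propagate (5 stmts):
  d = 9
  b = 9 + 2
  z = 9
  u = 5
  return 9
After constant-fold (5 stmts):
  d = 9
  b = 11
  z = 9
  u = 5
  return 9
After dead-code-elim (1 stmts):
  return 9
Evaluate:
  d = 9  =>  d = 9
  b = d + 2  =>  b = 11
  z = 9 + 0  =>  z = 9
  u = 5  =>  u = 5
  return d = 9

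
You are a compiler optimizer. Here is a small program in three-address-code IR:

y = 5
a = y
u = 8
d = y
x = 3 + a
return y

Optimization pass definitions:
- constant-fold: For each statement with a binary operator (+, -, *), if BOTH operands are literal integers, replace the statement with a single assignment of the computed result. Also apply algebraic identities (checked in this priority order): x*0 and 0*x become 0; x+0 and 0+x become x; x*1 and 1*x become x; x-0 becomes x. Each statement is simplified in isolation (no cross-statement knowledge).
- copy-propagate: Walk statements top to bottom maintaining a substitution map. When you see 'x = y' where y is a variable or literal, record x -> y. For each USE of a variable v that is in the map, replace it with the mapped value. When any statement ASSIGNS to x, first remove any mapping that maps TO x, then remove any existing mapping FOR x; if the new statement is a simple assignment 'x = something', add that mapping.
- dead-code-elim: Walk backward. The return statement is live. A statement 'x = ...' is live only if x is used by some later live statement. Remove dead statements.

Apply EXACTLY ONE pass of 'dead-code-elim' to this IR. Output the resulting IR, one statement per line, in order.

Applying dead-code-elim statement-by-statement:
  [6] return y  -> KEEP (return); live=['y']
  [5] x = 3 + a  -> DEAD (x not live)
  [4] d = y  -> DEAD (d not live)
  [3] u = 8  -> DEAD (u not live)
  [2] a = y  -> DEAD (a not live)
  [1] y = 5  -> KEEP; live=[]
Result (2 stmts):
  y = 5
  return y

Answer: y = 5
return y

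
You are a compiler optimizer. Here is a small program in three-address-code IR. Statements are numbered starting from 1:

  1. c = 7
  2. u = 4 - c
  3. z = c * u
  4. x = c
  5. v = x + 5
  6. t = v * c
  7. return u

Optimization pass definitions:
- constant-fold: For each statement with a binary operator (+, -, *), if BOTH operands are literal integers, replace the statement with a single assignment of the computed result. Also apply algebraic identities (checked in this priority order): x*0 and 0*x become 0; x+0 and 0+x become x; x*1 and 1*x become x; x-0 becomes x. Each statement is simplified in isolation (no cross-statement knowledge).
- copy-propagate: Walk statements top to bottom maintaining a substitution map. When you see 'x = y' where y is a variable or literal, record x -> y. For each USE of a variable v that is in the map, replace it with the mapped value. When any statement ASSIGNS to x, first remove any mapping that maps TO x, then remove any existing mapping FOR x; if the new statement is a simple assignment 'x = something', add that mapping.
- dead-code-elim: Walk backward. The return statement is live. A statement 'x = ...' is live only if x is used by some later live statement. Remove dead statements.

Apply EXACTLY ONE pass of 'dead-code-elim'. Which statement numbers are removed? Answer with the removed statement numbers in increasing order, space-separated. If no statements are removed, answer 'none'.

Backward liveness scan:
Stmt 1 'c = 7': KEEP (c is live); live-in = []
Stmt 2 'u = 4 - c': KEEP (u is live); live-in = ['c']
Stmt 3 'z = c * u': DEAD (z not in live set ['u'])
Stmt 4 'x = c': DEAD (x not in live set ['u'])
Stmt 5 'v = x + 5': DEAD (v not in live set ['u'])
Stmt 6 't = v * c': DEAD (t not in live set ['u'])
Stmt 7 'return u': KEEP (return); live-in = ['u']
Removed statement numbers: [3, 4, 5, 6]
Surviving IR:
  c = 7
  u = 4 - c
  return u

Answer: 3 4 5 6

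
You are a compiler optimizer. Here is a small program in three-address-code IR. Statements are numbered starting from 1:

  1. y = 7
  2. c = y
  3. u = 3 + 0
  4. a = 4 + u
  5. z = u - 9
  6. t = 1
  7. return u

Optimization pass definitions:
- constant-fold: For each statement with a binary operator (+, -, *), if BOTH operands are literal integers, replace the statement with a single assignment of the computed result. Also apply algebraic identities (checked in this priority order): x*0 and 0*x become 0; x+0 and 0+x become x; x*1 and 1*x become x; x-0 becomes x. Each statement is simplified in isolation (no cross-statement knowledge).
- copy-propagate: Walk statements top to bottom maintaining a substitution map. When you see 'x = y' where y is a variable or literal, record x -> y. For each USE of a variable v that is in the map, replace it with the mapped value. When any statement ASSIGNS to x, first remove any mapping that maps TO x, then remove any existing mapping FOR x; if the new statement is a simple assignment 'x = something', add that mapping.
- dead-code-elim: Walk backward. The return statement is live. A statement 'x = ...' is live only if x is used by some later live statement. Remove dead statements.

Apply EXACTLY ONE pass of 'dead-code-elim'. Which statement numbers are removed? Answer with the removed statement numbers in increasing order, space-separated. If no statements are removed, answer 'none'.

Answer: 1 2 4 5 6

Derivation:
Backward liveness scan:
Stmt 1 'y = 7': DEAD (y not in live set [])
Stmt 2 'c = y': DEAD (c not in live set [])
Stmt 3 'u = 3 + 0': KEEP (u is live); live-in = []
Stmt 4 'a = 4 + u': DEAD (a not in live set ['u'])
Stmt 5 'z = u - 9': DEAD (z not in live set ['u'])
Stmt 6 't = 1': DEAD (t not in live set ['u'])
Stmt 7 'return u': KEEP (return); live-in = ['u']
Removed statement numbers: [1, 2, 4, 5, 6]
Surviving IR:
  u = 3 + 0
  return u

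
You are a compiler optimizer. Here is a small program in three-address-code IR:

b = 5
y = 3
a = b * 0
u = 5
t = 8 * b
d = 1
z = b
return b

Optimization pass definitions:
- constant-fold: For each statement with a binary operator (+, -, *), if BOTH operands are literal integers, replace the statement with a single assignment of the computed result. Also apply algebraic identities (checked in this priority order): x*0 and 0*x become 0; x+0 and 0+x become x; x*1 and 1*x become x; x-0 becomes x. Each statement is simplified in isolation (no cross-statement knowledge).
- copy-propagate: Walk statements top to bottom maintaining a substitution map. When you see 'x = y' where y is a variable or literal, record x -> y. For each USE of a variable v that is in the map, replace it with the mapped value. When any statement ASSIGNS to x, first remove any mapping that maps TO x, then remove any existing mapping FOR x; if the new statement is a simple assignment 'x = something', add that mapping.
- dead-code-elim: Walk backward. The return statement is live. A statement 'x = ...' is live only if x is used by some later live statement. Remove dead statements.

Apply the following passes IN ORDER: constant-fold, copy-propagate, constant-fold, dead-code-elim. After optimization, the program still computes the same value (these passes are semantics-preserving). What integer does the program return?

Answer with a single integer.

Initial IR:
  b = 5
  y = 3
  a = b * 0
  u = 5
  t = 8 * b
  d = 1
  z = b
  return b
After constant-fold (8 stmts):
  b = 5
  y = 3
  a = 0
  u = 5
  t = 8 * b
  d = 1
  z = b
  return b
After copy-propagate (8 stmts):
  b = 5
  y = 3
  a = 0
  u = 5
  t = 8 * 5
  d = 1
  z = 5
  return 5
After constant-fold (8 stmts):
  b = 5
  y = 3
  a = 0
  u = 5
  t = 40
  d = 1
  z = 5
  return 5
After dead-code-elim (1 stmts):
  return 5
Evaluate:
  b = 5  =>  b = 5
  y = 3  =>  y = 3
  a = b * 0  =>  a = 0
  u = 5  =>  u = 5
  t = 8 * b  =>  t = 40
  d = 1  =>  d = 1
  z = b  =>  z = 5
  return b = 5

Answer: 5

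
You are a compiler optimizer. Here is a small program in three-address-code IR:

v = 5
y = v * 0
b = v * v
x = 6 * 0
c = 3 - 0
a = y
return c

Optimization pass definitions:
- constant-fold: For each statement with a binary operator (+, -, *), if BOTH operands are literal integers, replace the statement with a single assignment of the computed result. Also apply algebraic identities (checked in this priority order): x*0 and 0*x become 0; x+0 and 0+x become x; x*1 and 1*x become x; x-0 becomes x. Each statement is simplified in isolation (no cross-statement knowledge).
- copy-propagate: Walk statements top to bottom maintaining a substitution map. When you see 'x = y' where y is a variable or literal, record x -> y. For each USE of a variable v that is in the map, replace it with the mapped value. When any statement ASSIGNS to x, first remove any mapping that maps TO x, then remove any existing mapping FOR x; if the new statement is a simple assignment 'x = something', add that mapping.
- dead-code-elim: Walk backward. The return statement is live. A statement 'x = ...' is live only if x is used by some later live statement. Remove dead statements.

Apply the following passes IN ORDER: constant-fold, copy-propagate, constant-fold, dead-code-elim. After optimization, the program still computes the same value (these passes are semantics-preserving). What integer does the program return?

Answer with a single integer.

Answer: 3

Derivation:
Initial IR:
  v = 5
  y = v * 0
  b = v * v
  x = 6 * 0
  c = 3 - 0
  a = y
  return c
After constant-fold (7 stmts):
  v = 5
  y = 0
  b = v * v
  x = 0
  c = 3
  a = y
  return c
After copy-propagate (7 stmts):
  v = 5
  y = 0
  b = 5 * 5
  x = 0
  c = 3
  a = 0
  return 3
After constant-fold (7 stmts):
  v = 5
  y = 0
  b = 25
  x = 0
  c = 3
  a = 0
  return 3
After dead-code-elim (1 stmts):
  return 3
Evaluate:
  v = 5  =>  v = 5
  y = v * 0  =>  y = 0
  b = v * v  =>  b = 25
  x = 6 * 0  =>  x = 0
  c = 3 - 0  =>  c = 3
  a = y  =>  a = 0
  return c = 3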